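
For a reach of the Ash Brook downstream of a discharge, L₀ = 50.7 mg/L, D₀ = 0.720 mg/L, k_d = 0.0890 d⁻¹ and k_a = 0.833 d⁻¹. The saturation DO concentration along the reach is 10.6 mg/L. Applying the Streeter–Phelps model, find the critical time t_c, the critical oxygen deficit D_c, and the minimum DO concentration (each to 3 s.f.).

With k_a/k_d = 9.360 and 1 − D₀(k_a−k_d)/(k_d L₀) = 0.8813,
t_c = ln(9.360 × 0.8813) / (0.833 − 0.0890) = ln(8.248) / 0.7440 = 2.110/0.7440 = 2.836 d.
D_c = (k_d/k_a) L₀ e^(−k_d t_c) = (0.0890/0.833) × 50.7 × e^(−0.0890×2.836) = 0.1068 × 50.7 × 0.7769 = 4.209 mg/L.
Minimum DO = C_s − D_c = 10.6 − 4.209 = 6.391 mg/L.

t_c ≈ 2.84 d; D_c ≈ 4.21 mg/L; min DO ≈ 6.39 mg/L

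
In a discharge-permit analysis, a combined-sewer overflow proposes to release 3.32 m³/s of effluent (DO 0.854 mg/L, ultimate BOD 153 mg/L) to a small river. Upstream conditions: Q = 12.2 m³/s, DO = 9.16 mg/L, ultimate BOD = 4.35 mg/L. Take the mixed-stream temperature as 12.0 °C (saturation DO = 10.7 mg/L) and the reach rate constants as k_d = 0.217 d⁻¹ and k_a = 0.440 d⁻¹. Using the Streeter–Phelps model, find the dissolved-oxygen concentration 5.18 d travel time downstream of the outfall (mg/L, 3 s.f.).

Mixed DO = (12.2×9.16 + 3.32×0.854)/(12.2+3.32) = 114.6/15.52 = 7.383 mg/L.
Mixed L₀ = (12.2×4.35 + 3.32×153)/(15.52) = 561.0/15.52 = 36.15 mg/L.
Initial deficit D₀ = C_s − DO₀ = 10.7 − 7.383 = 3.317 mg/L.
D(5.18) = [0.217×36.15/(0.440−0.217)](e^(−0.217×5.18) − e^(−0.440×5.18)) + 3.317 e^(−0.440×5.18)
= 35.18 × (0.3250 − 0.1024) + 3.317 × 0.1024 = 8.169 mg/L.
DO = 10.7 − 8.169 = 2.531 mg/L.

DO ≈ 2.53 mg/L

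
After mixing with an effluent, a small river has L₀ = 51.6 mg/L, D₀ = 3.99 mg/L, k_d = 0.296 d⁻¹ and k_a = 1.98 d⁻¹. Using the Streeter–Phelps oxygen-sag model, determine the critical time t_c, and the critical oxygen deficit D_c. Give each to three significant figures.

t_c ≈ 0.784 d; D_c ≈ 6.12 mg/L

At the critical point dD/dt = 0, so k_d L₀ e^(−k_d t) = k_a D. Substituting D(t) from the Streeter–Phelps equation and solving for t gives
t_c = ln[(k_a/k_d)(1 − D₀(k_a−k_d)/(k_d L₀))] / (k_a−k_d).
Here k_a−k_d = 1.684 d⁻¹ and 1 − D₀(k_a−k_d)/(k_d L₀) = 1 − 3.99×1.684/(0.296×51.6) = 0.5601, so
t_c = ln(6.689 × 0.5601) / 1.684 = 1.321 / 1.684 = 0.7843 d.
L(t_c) = L₀ e^(−k_d t_c) = 51.6 × 0.7928 = 40.91 mg/L, and at the critical point k_a D_c = k_d L, so D_c = (0.296/1.98) × 40.91 = 6.116 mg/L.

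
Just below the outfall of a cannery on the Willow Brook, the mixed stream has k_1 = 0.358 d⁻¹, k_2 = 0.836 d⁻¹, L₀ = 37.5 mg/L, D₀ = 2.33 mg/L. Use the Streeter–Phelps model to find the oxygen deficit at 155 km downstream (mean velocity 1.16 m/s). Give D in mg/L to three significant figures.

D ≈ 9.08 mg/L

Travel time t = x/v = 155 km / (1.16 m/s) = 155000 m / 1.16 m/s = 133600 s = 1.547 d.
k_1 L₀/(k_2−k_1) = 0.358×37.5/(0.836−0.358) = 13.42/0.4780 = 28.09 mg/L.
e^(−k_1 t) = e^(−0.358×1.547) = 0.5748; e^(−k_2 t) = e^(−0.836×1.547) = 0.2745.
D = 28.09 × (0.5748 − 0.2745) + 2.33 × 0.2745 = 8.436 + 0.6395 = 9.076 mg/L.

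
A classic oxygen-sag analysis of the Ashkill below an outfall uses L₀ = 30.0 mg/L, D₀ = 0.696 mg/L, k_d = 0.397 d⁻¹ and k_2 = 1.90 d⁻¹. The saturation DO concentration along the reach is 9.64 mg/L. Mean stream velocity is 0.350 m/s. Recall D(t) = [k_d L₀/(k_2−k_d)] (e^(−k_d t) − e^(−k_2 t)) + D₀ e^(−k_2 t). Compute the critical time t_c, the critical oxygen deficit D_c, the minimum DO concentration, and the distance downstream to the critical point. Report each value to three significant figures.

With k_2/k_d = 4.786 and 1 − D₀(k_2−k_d)/(k_d L₀) = 0.9122,
t_c = ln(4.786 × 0.9122) / (1.90 − 0.397) = ln(4.366) / 1.503 = 1.474/1.503 = 0.9805 d.
D_c = (k_d/k_2) L₀ e^(−k_d t_c) = (0.397/1.90) × 30.0 × e^(−0.397×0.9805) = 0.2089 × 30.0 × 0.6776 = 4.247 mg/L.
Minimum DO = C_s − D_c = 9.64 − 4.247 = 5.393 mg/L.
x_c = v t_c = 0.350 m/s × 0.9805 d × 86400 s/d = 29650 m ≈ 29.7 km.

t_c ≈ 0.981 d; D_c ≈ 4.25 mg/L; min DO ≈ 5.39 mg/L; x_c ≈ 29.7 km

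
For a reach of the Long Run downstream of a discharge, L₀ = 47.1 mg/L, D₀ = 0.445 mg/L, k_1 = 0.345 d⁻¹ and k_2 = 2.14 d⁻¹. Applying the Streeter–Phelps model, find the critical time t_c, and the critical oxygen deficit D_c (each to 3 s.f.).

t_c ≈ 0.989 d; D_c ≈ 5.40 mg/L

t_c = [1/(k_2−k_1)] ln[(k_2/k_1)(1 − D₀(k_2−k_1)/(k_1 L₀))]
= [1/(2.14−0.345)] ln[(2.14/0.345)(1 − 0.445×1.795/(0.345×47.1))]
= (1/1.795) ln[6.203 × 0.9508] = 0.5571 × ln(5.898) = 0.5571 × 1.775 = 0.9886 d.
L(t_c) = L₀ e^(−k_1 t_c) = 47.1 × 0.7110 = 33.49 mg/L, and at the critical point k_2 D_c = k_1 L, so D_c = (0.345/2.14) × 33.49 = 5.399 mg/L.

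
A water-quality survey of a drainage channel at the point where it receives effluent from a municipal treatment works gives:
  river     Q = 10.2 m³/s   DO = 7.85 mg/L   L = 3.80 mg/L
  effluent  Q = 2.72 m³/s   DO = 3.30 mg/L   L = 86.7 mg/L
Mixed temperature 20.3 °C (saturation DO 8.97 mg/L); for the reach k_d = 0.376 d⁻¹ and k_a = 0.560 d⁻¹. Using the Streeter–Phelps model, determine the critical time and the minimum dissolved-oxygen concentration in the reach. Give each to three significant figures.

t_c ≈ 1.90 d; minimum DO ≈ 1.98 mg/L

Mixed DO = (10.2×7.85 + 2.72×3.30)/(10.2+2.72) = 89.05/12.92 = 6.892 mg/L.
Mixed L₀ = (10.2×3.80 + 2.72×86.7)/(12.92) = 274.6/12.92 = 21.25 mg/L.
Initial deficit D₀ = C_s − DO₀ = 8.97 − 6.892 = 2.078 mg/L.
t_c = (1/0.1840) ln[(0.560/0.376)(1 − 2.078×0.1840/(0.376×21.25))] = 5.435 × ln(1.418) = 1.898 d.
D_c = (0.376/0.560) × 21.25 × e^(−0.376×1.898) = 0.6714 × 21.25 × 0.4898 = 6.989 mg/L.
Minimum DO = 8.97 − 6.989 = 1.981 mg/L.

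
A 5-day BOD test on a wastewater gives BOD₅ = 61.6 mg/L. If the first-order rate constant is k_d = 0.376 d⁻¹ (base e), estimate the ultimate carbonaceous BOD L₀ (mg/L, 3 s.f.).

L₀ ≈ 72.7 mg/L

BOD₅ = L₀(1 − e^(−5k_d)) ⇒ L₀ = BOD₅ / (1 − e^(−5×0.376))
= 61.6 / (1 − 0.1526) = 61.6 / 0.8474 = 72.69 mg/L.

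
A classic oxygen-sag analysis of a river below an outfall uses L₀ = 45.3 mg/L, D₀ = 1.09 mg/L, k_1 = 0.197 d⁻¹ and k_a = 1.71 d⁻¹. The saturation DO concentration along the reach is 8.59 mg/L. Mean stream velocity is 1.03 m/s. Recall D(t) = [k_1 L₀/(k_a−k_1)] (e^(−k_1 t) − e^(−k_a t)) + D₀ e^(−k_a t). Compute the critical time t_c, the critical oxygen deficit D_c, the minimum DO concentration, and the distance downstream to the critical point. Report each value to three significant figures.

t_c ≈ 1.29 d; D_c ≈ 4.05 mg/L; min DO ≈ 4.54 mg/L; x_c ≈ 115 km

t_c = [1/(k_a−k_1)] ln[(k_a/k_1)(1 − D₀(k_a−k_1)/(k_1 L₀))]
= [1/(1.71−0.197)] ln[(1.71/0.197)(1 − 1.09×1.513/(0.197×45.3))]
= (1/1.513) ln[8.680 × 0.8152] = 0.6609 × ln(7.076) = 0.6609 × 1.957 = 1.293 d.
D_c = (k_1/k_a) L₀ e^(−k_1 t_c) = (0.197/1.71) × 45.3 × e^(−0.197×1.293) = 0.1152 × 45.3 × 0.7751 = 4.045 mg/L.
Minimum DO = C_s − D_c = 8.59 − 4.045 = 4.545 mg/L.
x_c = v t_c = 1.03 m/s × 1.293 d × 86400 s/d = 115100 m ≈ 115 km.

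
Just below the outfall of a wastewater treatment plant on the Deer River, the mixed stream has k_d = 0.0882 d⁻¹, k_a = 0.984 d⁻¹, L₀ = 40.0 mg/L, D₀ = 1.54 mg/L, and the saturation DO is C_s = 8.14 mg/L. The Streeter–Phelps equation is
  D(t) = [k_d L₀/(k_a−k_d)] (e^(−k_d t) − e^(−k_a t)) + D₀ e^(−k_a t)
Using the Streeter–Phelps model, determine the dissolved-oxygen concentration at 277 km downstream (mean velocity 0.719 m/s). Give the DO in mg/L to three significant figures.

DO ≈ 5.51 mg/L

Travel time t = x/v = 277 km / (0.719 m/s) = 277000 m / 0.719 m/s = 385300 s = 4.459 d.
k_d L₀/(k_a−k_d) = 0.0882×40.0/(0.984−0.0882) = 3.528/0.8958 = 3.938 mg/L.
e^(−k_d t) = e^(−0.0882×4.459) = 0.6748; e^(−k_a t) = e^(−0.984×4.459) = 0.01243.
D = 3.938 × (0.6748 − 0.01243) + 1.54 × 0.01243 = 2.609 + 0.01914 = 2.628 mg/L.
DO = C_s − D = 8.14 − 2.628 = 5.512 mg/L.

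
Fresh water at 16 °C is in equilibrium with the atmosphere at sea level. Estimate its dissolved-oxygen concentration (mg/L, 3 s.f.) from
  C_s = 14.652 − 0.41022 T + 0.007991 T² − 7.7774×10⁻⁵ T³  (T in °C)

C_s = 14.652 − 0.41022×16 + 0.007991×16² − 7.7774×10⁻⁵×16³ = 9.816 mg/L.

C_s ≈ 9.82 mg/L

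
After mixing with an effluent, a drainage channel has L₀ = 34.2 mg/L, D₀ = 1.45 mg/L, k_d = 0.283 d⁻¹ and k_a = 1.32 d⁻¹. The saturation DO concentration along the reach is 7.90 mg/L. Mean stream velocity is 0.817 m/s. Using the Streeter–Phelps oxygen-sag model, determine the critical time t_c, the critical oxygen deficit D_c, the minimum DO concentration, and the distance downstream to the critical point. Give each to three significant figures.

With k_a/k_d = 4.664 and 1 − D₀(k_a−k_d)/(k_d L₀) = 0.8446,
t_c = ln(4.664 × 0.8446) / (1.32 − 0.283) = ln(3.940) / 1.037 = 1.371/1.037 = 1.322 d.
L(t_c) = L₀ e^(−k_d t_c) = 34.2 × 0.6879 = 23.52 mg/L, and at the critical point k_a D_c = k_d L, so D_c = (0.283/1.32) × 23.52 = 5.044 mg/L.
Minimum DO = C_s − D_c = 7.90 − 5.044 = 2.856 mg/L.
x_c = v t_c = 0.817 m/s × 1.322 d × 86400 s/d = 93330 m ≈ 93.3 km.

t_c ≈ 1.32 d; D_c ≈ 5.04 mg/L; min DO ≈ 2.86 mg/L; x_c ≈ 93.3 km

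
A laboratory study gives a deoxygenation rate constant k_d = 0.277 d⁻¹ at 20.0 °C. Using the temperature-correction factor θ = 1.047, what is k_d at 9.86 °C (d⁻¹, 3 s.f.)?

k_d ≈ 0.174 d⁻¹

k_d(T₂) = k_d(T₁) · θ^(T₂−T₁) = 0.277 × 1.047^(9.86−20.0)
= 0.277 × 1.047^-10.1 = 0.277 × 0.6277 = 0.1739 d⁻¹.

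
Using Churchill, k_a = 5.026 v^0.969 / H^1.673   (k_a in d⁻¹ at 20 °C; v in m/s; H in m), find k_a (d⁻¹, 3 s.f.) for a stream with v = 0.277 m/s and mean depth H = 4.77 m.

k_a = 5.026 × 0.277^0.969 / 4.77^1.673 = 5.026 × 0.2882 / 13.65 = 0.1061 d⁻¹.

k_a ≈ 0.106 d⁻¹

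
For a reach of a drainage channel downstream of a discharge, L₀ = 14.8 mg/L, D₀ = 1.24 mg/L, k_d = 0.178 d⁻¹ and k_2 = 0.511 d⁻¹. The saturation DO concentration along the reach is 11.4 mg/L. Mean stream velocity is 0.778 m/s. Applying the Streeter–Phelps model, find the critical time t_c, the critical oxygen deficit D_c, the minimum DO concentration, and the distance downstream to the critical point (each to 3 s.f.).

t_c ≈ 2.65 d; D_c ≈ 3.21 mg/L; min DO ≈ 8.19 mg/L; x_c ≈ 178 km

With k_2/k_d = 2.871 and 1 − D₀(k_2−k_d)/(k_d L₀) = 0.8433,
t_c = ln(2.871 × 0.8433) / (0.511 − 0.178) = ln(2.421) / 0.3330 = 0.8841/0.3330 = 2.655 d.
L(t_c) = L₀ e^(−k_d t_c) = 14.8 × 0.6234 = 9.226 mg/L, and at the critical point k_2 D_c = k_d L, so D_c = (0.178/0.511) × 9.226 = 3.214 mg/L.
Minimum DO = C_s − D_c = 11.4 − 3.214 = 8.186 mg/L.
x_c = v t_c = 0.778 m/s × 2.655 d × 86400 s/d = 178500 m ≈ 178 km.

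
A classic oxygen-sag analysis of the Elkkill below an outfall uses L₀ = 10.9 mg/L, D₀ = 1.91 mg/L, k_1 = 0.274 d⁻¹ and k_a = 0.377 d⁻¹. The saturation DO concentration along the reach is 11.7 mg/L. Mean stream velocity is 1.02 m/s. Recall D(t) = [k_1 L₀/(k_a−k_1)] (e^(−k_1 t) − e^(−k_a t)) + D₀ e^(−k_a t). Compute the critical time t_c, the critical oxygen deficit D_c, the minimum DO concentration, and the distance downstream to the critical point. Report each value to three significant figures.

t_c ≈ 2.44 d; D_c ≈ 4.06 mg/L; min DO ≈ 7.64 mg/L; x_c ≈ 215 km

At the critical point dD/dt = 0, so k_1 L₀ e^(−k_1 t) = k_a D. Substituting D(t) from the Streeter–Phelps equation and solving for t gives
t_c = ln[(k_a/k_1)(1 − D₀(k_a−k_1)/(k_1 L₀))] / (k_a−k_1).
Here k_a−k_1 = 0.1030 d⁻¹ and 1 − D₀(k_a−k_1)/(k_1 L₀) = 1 − 1.91×0.1030/(0.274×10.9) = 0.9341, so
t_c = ln(1.376 × 0.9341) / 0.1030 = 0.2510 / 0.1030 = 2.437 d.
L(t_c) = L₀ e^(−k_1 t_c) = 10.9 × 0.5129 = 5.591 mg/L, and at the critical point k_a D_c = k_1 L, so D_c = (0.274/0.377) × 5.591 = 4.063 mg/L.
Minimum DO = C_s − D_c = 11.7 − 4.063 = 7.637 mg/L.
x_c = v t_c = 1.02 m/s × 2.437 d × 86400 s/d = 214700 m ≈ 215 km.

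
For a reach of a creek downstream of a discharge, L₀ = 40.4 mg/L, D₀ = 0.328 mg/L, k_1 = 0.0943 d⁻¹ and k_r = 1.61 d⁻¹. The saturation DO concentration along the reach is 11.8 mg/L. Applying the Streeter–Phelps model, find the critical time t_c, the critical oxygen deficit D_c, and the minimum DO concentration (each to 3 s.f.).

With k_r/k_1 = 17.07 and 1 − D₀(k_r−k_1)/(k_1 L₀) = 0.8695,
t_c = ln(17.07 × 0.8695) / (1.61 − 0.0943) = ln(14.85) / 1.516 = 2.698/1.516 = 1.780 d.
L(t_c) = L₀ e^(−k_1 t_c) = 40.4 × 0.8455 = 34.16 mg/L, and at the critical point k_r D_c = k_1 L, so D_c = (0.0943/1.61) × 34.16 = 2.001 mg/L.
Minimum DO = C_s − D_c = 11.8 − 2.001 = 9.799 mg/L.

t_c ≈ 1.78 d; D_c ≈ 2.00 mg/L; min DO ≈ 9.80 mg/L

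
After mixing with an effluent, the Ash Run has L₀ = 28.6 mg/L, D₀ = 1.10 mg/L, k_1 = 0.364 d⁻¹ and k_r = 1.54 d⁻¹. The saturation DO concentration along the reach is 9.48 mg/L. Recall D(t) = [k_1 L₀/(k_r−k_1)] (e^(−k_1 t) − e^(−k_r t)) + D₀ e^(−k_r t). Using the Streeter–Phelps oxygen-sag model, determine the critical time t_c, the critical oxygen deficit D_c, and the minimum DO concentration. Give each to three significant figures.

t_c ≈ 1.11 d; D_c ≈ 4.51 mg/L; min DO ≈ 4.97 mg/L

With k_r/k_1 = 4.231 and 1 − D₀(k_r−k_1)/(k_1 L₀) = 0.8757,
t_c = ln(4.231 × 0.8757) / (1.54 − 0.364) = ln(3.705) / 1.176 = 1.310/1.176 = 1.114 d.
D_c = (k_1/k_r) L₀ e^(−k_1 t_c) = (0.364/1.54) × 28.6 × e^(−0.364×1.114) = 0.2364 × 28.6 × 0.6667 = 4.507 mg/L.
Minimum DO = C_s − D_c = 9.48 − 4.507 = 4.973 mg/L.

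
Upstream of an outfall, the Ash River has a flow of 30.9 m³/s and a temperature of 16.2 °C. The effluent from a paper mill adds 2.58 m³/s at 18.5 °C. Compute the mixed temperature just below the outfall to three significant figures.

Flow-weighted mixing: C = (Q_r C_r + Q_w C_w)/(Q_r + Q_w)
= (30.9×16.2 + 2.58×18.5)/(30.9 + 2.58) = 548.3/33.48 = 16.38 °C.

16.4 °C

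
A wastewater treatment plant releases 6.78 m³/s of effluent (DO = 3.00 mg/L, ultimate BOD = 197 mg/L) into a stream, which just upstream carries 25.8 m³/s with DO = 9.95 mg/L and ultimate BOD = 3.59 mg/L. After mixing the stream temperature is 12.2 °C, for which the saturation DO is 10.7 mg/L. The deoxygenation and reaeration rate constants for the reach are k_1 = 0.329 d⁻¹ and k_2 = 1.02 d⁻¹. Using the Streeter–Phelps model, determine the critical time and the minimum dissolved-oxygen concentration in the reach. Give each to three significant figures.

Mixed DO = (25.8×9.95 + 6.78×3.00)/(25.8+6.78) = 277.0/32.58 = 8.504 mg/L.
Mixed L₀ = (25.8×3.59 + 6.78×197)/(32.58) = 1428/32.58 = 43.84 mg/L.
Initial deficit D₀ = C_s − DO₀ = 10.7 − 8.504 = 2.196 mg/L.
t_c = (1/0.6910) ln[(1.02/0.329)(1 − 2.196×0.6910/(0.329×43.84))] = 1.447 × ln(2.774) = 1.477 d.
D_c = (0.329/1.02) × 43.84 × e^(−0.329×1.477) = 0.3225 × 43.84 × 0.6152 = 8.699 mg/L.
Minimum DO = 10.7 − 8.699 = 2.001 mg/L.

t_c ≈ 1.48 d; minimum DO ≈ 2.00 mg/L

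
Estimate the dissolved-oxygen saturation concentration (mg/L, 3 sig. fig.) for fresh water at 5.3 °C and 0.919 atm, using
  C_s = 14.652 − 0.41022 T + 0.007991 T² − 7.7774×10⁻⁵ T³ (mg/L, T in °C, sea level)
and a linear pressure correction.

At sea level: C_s = 14.652 − 0.41022×5.3 + 0.007991×5.3² − 7.7774×10⁻⁵×5.3³ = 12.69 mg/L.
Pressure correction: C_s' = 12.69 × 0.919 = 11.66 mg/L.

C_s ≈ 11.7 mg/L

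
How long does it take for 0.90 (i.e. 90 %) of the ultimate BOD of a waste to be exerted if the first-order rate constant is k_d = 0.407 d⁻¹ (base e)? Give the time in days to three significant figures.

y/L₀ = 1 − e^(−k_d t) = 0.90 ⇒ e^(−k_d t) = 0.100
t = −ln(0.100) / 0.407 = 2.303 / 0.407 = 5.657 d.

t ≈ 5.66 d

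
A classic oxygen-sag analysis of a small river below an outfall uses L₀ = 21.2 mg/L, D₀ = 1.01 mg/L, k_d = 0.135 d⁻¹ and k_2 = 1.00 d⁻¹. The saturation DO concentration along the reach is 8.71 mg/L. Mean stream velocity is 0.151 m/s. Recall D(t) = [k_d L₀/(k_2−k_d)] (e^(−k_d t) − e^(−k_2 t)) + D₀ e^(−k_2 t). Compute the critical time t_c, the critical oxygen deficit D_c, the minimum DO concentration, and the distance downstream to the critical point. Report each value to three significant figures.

t_c ≈ 1.89 d; D_c ≈ 2.22 mg/L; min DO ≈ 6.49 mg/L; x_c ≈ 24.7 km

At the critical point dD/dt = 0, so k_d L₀ e^(−k_d t) = k_2 D. Substituting D(t) from the Streeter–Phelps equation and solving for t gives
t_c = ln[(k_2/k_d)(1 − D₀(k_2−k_d)/(k_d L₀))] / (k_2−k_d).
Here k_2−k_d = 0.8650 d⁻¹ and 1 − D₀(k_2−k_d)/(k_d L₀) = 1 − 1.01×0.8650/(0.135×21.2) = 0.6947, so
t_c = ln(7.407 × 0.6947) / 0.8650 = 1.638 / 0.8650 = 1.894 d.
L(t_c) = L₀ e^(−k_d t_c) = 21.2 × 0.7744 = 16.42 mg/L, and at the critical point k_2 D_c = k_d L, so D_c = (0.135/1.00) × 16.42 = 2.216 mg/L.
Minimum DO = C_s − D_c = 8.71 − 2.216 = 6.494 mg/L.
x_c = v t_c = 0.151 m/s × 1.894 d × 86400 s/d = 24710 m ≈ 24.7 km.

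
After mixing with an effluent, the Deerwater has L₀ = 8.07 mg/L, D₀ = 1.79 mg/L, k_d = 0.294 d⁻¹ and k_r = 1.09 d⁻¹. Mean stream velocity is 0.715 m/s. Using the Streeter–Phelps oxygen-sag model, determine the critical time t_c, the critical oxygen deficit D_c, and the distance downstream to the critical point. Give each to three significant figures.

With k_r/k_d = 3.707 and 1 − D₀(k_r−k_d)/(k_d L₀) = 0.3995,
t_c = ln(3.707 × 0.3995) / (1.09 − 0.294) = ln(1.481) / 0.7960 = 0.3927/0.7960 = 0.4933 d.
L(t_c) = L₀ e^(−k_d t_c) = 8.07 × 0.8650 = 6.980 mg/L, and at the critical point k_r D_c = k_d L, so D_c = (0.294/1.09) × 6.980 = 1.883 mg/L.
x_c = v t_c = 0.715 m/s × 0.4933 d × 86400 s/d = 30480 m ≈ 30.5 km.

t_c ≈ 0.493 d; D_c ≈ 1.88 mg/L; x_c ≈ 30.5 km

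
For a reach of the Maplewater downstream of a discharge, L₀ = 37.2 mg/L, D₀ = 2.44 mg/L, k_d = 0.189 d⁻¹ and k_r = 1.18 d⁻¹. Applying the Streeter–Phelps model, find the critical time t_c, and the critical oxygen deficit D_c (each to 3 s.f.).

t_c ≈ 1.42 d; D_c ≈ 4.55 mg/L

At the critical point dD/dt = 0, so k_d L₀ e^(−k_d t) = k_r D. Substituting D(t) from the Streeter–Phelps equation and solving for t gives
t_c = ln[(k_r/k_d)(1 − D₀(k_r−k_d)/(k_d L₀))] / (k_r−k_d).
Here k_r−k_d = 0.9910 d⁻¹ and 1 − D₀(k_r−k_d)/(k_d L₀) = 1 − 2.44×0.9910/(0.189×37.2) = 0.6561, so
t_c = ln(6.243 × 0.6561) / 0.9910 = 1.410 / 0.9910 = 1.423 d.
D_c = (k_d/k_r) L₀ e^(−k_d t_c) = (0.189/1.18) × 37.2 × e^(−0.189×1.423) = 0.1602 × 37.2 × 0.7642 = 4.553 mg/L.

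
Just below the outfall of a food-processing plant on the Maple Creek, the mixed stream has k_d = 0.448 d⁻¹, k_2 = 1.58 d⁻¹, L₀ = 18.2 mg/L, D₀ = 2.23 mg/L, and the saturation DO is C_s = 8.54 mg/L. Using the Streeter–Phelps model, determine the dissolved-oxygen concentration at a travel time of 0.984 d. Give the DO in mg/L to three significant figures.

k_d L₀/(k_2−k_d) = 0.448×18.2/(1.58−0.448) = 8.154/1.132 = 7.203 mg/L.
e^(−k_d t) = e^(−0.448×0.9840) = 0.6435; e^(−k_2 t) = e^(−1.58×0.9840) = 0.2112.
D = 7.203 × (0.6435 − 0.2112) + 2.23 × 0.2112 = 3.113 + 0.4711 = 3.585 mg/L.
DO = C_s − D = 8.54 − 3.585 = 4.955 mg/L.

DO ≈ 4.96 mg/L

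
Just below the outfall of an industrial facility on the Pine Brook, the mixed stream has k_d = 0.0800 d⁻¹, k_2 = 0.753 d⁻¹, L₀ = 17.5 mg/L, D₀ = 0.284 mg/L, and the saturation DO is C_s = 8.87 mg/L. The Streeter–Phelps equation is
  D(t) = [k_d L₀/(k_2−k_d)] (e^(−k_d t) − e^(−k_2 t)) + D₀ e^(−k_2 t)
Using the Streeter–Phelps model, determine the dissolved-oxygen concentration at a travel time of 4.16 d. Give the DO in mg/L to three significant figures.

DO ≈ 7.46 mg/L

k_d L₀/(k_2−k_d) = 0.0800×17.5/(0.753−0.0800) = 1.400/0.6730 = 2.080 mg/L.
e^(−k_d t) = e^(−0.0800×4.160) = 0.7169; e^(−k_2 t) = e^(−0.753×4.160) = 0.04361.
D = 2.080 × (0.7169 − 0.04361) + 0.284 × 0.04361 = 1.401 + 0.01239 = 1.413 mg/L.
DO = C_s − D = 8.87 − 1.413 = 7.457 mg/L.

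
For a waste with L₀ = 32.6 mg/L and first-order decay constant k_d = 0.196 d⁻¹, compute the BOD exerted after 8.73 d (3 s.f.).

y ≈ 26.7 mg/L

y_t = L₀(1 − e^(−k_d t)) = 32.6 × (1 − e^(−0.196×8.73))
= 32.6 × (1 − 0.1807) = 32.6 × 0.8193 = 26.71 mg/L.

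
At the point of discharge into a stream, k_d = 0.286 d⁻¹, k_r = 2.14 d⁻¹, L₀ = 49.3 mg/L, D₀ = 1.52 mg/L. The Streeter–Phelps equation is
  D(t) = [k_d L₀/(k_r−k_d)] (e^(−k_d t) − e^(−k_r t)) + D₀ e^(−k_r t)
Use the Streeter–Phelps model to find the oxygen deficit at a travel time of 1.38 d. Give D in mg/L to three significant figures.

D ≈ 4.81 mg/L

k_d L₀/(k_r−k_d) = 0.286×49.3/(2.14−0.286) = 14.10/1.854 = 7.605 mg/L.
e^(−k_d t) = e^(−0.286×1.380) = 0.6739; e^(−k_r t) = e^(−2.14×1.380) = 0.05217.
D = 7.605 × (0.6739 − 0.05217) + 1.52 × 0.05217 = 4.728 + 0.07930 = 4.808 mg/L.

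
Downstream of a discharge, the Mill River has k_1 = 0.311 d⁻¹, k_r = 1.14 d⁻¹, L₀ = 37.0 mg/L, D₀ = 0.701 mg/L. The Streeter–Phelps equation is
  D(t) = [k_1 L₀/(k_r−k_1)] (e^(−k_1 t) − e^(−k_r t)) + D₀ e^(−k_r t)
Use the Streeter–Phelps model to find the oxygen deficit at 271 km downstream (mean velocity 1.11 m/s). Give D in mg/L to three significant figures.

Travel time t = x/v = 271 km / (1.11 m/s) = 271000 m / 1.11 m/s = 244100 s = 2.826 d.
k_1 L₀/(k_r−k_1) = 0.311×37.0/(1.14−0.311) = 11.51/0.8290 = 13.88 mg/L.
e^(−k_1 t) = e^(−0.311×2.826) = 0.4153; e^(−k_r t) = e^(−1.14×2.826) = 0.03990.
D = 13.88 × (0.4153 − 0.03990) + 0.701 × 0.03990 = 5.210 + 0.02797 = 5.238 mg/L.

D ≈ 5.24 mg/L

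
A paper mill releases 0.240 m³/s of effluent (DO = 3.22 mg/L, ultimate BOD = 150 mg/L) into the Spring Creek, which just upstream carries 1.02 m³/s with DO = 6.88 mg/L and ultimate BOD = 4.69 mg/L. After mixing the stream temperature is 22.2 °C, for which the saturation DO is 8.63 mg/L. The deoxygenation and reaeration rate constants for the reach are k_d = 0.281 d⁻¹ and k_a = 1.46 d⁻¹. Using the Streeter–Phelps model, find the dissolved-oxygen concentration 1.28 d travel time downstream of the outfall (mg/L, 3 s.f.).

Mixed DO = (1.02×6.88 + 0.240×3.22)/(1.02+0.240) = 7.790/1.260 = 6.183 mg/L.
Mixed L₀ = (1.02×4.69 + 0.240×150)/(1.260) = 40.78/1.260 = 32.37 mg/L.
Initial deficit D₀ = C_s − DO₀ = 8.63 − 6.183 = 2.447 mg/L.
D(1.28) = [0.281×32.37/(1.46−0.281)](e^(−0.281×1.28) − e^(−1.46×1.28)) + 2.447 e^(−1.46×1.28)
= 7.715 × (0.6979 − 0.1543) + 2.447 × 0.1543 = 4.571 mg/L.
DO = 8.63 − 4.571 = 4.059 mg/L.

DO ≈ 4.06 mg/L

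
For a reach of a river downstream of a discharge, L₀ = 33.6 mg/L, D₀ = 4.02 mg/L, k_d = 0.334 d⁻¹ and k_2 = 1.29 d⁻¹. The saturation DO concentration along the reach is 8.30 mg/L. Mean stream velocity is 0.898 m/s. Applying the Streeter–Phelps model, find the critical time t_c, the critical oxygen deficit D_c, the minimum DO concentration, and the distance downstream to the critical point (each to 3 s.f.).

t_c = [1/(k_2−k_d)] ln[(k_2/k_d)(1 − D₀(k_2−k_d)/(k_d L₀))]
= [1/(1.29−0.334)] ln[(1.29/0.334)(1 − 4.02×0.9560/(0.334×33.6))]
= (1/0.9560) ln[3.862 × 0.6575] = 1.046 × ln(2.540) = 1.046 × 0.9320 = 0.9749 d.
L(t_c) = L₀ e^(−k_d t_c) = 33.6 × 0.7221 = 24.26 mg/L, and at the critical point k_2 D_c = k_d L, so D_c = (0.334/1.29) × 24.26 = 6.282 mg/L.
Minimum DO = C_s − D_c = 8.30 − 6.282 = 2.018 mg/L.
x_c = v t_c = 0.898 m/s × 0.9749 d × 86400 s/d = 75640 m ≈ 75.6 km.

t_c ≈ 0.975 d; D_c ≈ 6.28 mg/L; min DO ≈ 2.02 mg/L; x_c ≈ 75.6 km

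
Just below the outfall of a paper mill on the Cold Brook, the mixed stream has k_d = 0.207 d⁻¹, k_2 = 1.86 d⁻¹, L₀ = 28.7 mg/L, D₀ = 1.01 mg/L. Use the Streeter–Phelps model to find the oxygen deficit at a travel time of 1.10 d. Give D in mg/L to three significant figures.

D ≈ 2.53 mg/L

k_d L₀/(k_2−k_d) = 0.207×28.7/(1.86−0.207) = 5.941/1.653 = 3.594 mg/L.
e^(−k_d t) = e^(−0.207×1.100) = 0.7964; e^(−k_2 t) = e^(−1.86×1.100) = 0.1293.
D = 3.594 × (0.7964 − 0.1293) + 1.01 × 0.1293 = 2.398 + 0.1305 = 2.528 mg/L.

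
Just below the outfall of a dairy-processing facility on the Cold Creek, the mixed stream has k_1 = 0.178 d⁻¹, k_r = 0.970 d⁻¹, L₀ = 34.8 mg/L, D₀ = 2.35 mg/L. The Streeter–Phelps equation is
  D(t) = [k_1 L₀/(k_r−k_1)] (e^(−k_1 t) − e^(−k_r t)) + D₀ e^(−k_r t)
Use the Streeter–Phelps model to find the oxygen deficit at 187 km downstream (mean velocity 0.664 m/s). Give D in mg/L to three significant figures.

Travel time t = x/v = 187 km / (0.664 m/s) = 187000 m / 0.664 m/s = 281600 s = 3.260 d.
k_1 L₀/(k_r−k_1) = 0.178×34.8/(0.970−0.178) = 6.194/0.7920 = 7.821 mg/L.
e^(−k_1 t) = e^(−0.178×3.260) = 0.5598; e^(−k_r t) = e^(−0.970×3.260) = 0.04235.
D = 7.821 × (0.5598 − 0.04235) + 2.35 × 0.04235 = 4.047 + 0.09952 = 4.146 mg/L.

D ≈ 4.15 mg/L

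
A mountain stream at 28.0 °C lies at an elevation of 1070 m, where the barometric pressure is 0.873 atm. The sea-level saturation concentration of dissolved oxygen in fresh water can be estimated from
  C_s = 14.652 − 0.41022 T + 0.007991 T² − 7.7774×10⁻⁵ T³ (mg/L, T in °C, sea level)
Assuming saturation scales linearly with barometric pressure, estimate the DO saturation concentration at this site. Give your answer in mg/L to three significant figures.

C_s ≈ 6.74 mg/L

At sea level: C_s = 14.652 − 0.41022×28.0 + 0.007991×28.0² − 7.7774×10⁻⁵×28.0³ = 7.723 mg/L.
Pressure correction: C_s' = 7.723 × 0.873 = 6.743 mg/L.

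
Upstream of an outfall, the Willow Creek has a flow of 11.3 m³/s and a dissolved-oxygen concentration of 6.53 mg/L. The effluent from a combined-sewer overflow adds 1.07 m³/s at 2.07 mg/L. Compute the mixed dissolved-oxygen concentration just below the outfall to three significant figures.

Flow-weighted mixing: C = (Q_r C_r + Q_w C_w)/(Q_r + Q_w)
= (11.3×6.53 + 1.07×2.07)/(11.3 + 1.07) = 76.00/12.37 = 6.144 mg/L.

6.14 mg/L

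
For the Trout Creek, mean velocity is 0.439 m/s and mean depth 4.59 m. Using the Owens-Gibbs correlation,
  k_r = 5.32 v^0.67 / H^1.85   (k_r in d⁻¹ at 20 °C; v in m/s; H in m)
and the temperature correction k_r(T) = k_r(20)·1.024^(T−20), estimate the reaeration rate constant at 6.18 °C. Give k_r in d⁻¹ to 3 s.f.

k_r(20) = 5.32 × 0.439^0.67 / 4.59^1.85 = 5.32 × 0.5760 / 16.76 = 0.1828 d⁻¹.
k_r(6.18) = 0.1828 × 1.024^(6.18−20) = 0.1828 × 0.7205 = 0.1317 d⁻¹.

k_r ≈ 0.132 d⁻¹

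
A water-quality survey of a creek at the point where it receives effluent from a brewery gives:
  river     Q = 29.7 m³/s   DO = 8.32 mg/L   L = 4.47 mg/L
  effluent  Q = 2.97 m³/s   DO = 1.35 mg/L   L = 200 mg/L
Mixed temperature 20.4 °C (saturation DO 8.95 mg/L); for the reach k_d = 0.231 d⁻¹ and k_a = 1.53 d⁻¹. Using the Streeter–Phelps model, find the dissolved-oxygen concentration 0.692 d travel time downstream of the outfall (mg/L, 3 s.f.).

Mixed DO = (29.7×8.32 + 2.97×1.35)/(29.7+2.97) = 251.1/32.67 = 7.686 mg/L.
Mixed L₀ = (29.7×4.47 + 2.97×200)/(32.67) = 726.8/32.67 = 22.25 mg/L.
Initial deficit D₀ = C_s − DO₀ = 8.95 − 7.686 = 1.264 mg/L.
D(0.692) = [0.231×22.25/(1.53−0.231)](e^(−0.231×0.692) − e^(−1.53×0.692)) + 1.264 e^(−1.53×0.692)
= 3.956 × (0.8523 − 0.3469) + 1.264 × 0.3469 = 2.438 mg/L.
DO = 8.95 − 2.438 = 6.512 mg/L.

DO ≈ 6.51 mg/L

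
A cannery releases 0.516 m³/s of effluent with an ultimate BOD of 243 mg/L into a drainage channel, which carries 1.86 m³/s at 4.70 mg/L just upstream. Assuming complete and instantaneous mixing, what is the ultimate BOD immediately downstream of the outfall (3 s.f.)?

Flow-weighted mixing: C = (Q_r C_r + Q_w C_w)/(Q_r + Q_w)
= (1.86×4.70 + 0.516×243)/(1.86 + 0.516) = 134.1/2.376 = 56.45 mg/L.

56.5 mg/L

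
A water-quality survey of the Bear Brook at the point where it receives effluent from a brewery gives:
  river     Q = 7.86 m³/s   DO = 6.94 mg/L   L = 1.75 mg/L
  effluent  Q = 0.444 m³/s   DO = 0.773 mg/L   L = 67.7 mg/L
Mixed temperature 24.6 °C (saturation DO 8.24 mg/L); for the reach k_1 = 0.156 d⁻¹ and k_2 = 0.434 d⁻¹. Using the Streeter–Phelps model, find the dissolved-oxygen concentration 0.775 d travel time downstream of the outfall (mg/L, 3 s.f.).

Mixed DO = (7.86×6.94 + 0.444×0.773)/(7.86+0.444) = 54.89/8.304 = 6.610 mg/L.
Mixed L₀ = (7.86×1.75 + 0.444×67.7)/(8.304) = 43.81/8.304 = 5.276 mg/L.
Initial deficit D₀ = C_s − DO₀ = 8.24 − 6.610 = 1.630 mg/L.
D(0.775) = [0.156×5.276/(0.434−0.156)](e^(−0.156×0.775) − e^(−0.434×0.775)) + 1.630 e^(−0.434×0.775)
= 2.961 × (0.8861 − 0.7144) + 1.630 × 0.7144 = 1.673 mg/L.
DO = 8.24 − 1.673 = 6.567 mg/L.

DO ≈ 6.57 mg/L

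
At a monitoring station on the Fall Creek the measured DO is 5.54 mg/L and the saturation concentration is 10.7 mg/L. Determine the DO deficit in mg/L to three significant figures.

D ≈ 5.16 mg/L

D = C_s − C = 10.7 − 5.54 = 5.16 mg/L.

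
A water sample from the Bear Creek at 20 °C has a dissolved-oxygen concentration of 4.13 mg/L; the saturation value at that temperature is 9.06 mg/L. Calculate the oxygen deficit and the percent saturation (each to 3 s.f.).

D = C_s − C = 9.06 − 4.13 = 4.93 mg/L.
% saturation = 4.13/9.06 × 100 = 45.6 %.

D ≈ 4.93 mg/L; 45.6 % saturation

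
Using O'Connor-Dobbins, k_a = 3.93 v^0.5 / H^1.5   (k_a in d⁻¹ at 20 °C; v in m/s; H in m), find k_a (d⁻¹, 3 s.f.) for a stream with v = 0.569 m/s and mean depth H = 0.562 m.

k_a ≈ 7.04 d⁻¹

k_a = 3.93 × 0.569^0.5 / 0.562^1.5 = 3.93 × 0.7543 / 0.4213 = 7.036 d⁻¹.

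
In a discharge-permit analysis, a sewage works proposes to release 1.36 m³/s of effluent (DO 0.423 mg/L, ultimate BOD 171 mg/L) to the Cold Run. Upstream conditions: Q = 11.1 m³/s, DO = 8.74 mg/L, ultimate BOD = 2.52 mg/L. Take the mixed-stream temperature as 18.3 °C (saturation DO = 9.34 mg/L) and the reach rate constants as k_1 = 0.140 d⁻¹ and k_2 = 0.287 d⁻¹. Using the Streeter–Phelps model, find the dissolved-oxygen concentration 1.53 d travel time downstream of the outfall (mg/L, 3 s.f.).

DO ≈ 5.13 mg/L

Mixed DO = (11.1×8.74 + 1.36×0.423)/(11.1+1.36) = 97.59/12.46 = 7.832 mg/L.
Mixed L₀ = (11.1×2.52 + 1.36×171)/(12.46) = 260.5/12.46 = 20.91 mg/L.
Initial deficit D₀ = C_s − DO₀ = 9.34 − 7.832 = 1.508 mg/L.
D(1.53) = [0.140×20.91/(0.287−0.140)](e^(−0.140×1.53) − e^(−0.287×1.53)) + 1.508 e^(−0.287×1.53)
= 19.91 × (0.8072 − 0.6446) + 1.508 × 0.6446 = 4.209 mg/L.
DO = 9.34 − 4.209 = 5.131 mg/L.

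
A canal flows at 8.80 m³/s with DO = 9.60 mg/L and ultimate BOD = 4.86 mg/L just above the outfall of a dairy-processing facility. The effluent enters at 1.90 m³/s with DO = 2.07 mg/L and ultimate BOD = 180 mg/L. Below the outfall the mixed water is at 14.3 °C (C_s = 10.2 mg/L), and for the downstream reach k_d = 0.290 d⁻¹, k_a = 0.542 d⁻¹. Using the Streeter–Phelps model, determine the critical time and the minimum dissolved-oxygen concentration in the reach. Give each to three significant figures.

t_c ≈ 2.29 d; minimum DO ≈ 0.300 mg/L

Mixed DO = (8.80×9.60 + 1.90×2.07)/(8.80+1.90) = 88.41/10.70 = 8.263 mg/L.
Mixed L₀ = (8.80×4.86 + 1.90×180)/(10.70) = 384.8/10.70 = 35.96 mg/L.
Initial deficit D₀ = C_s − DO₀ = 10.2 − 8.263 = 1.937 mg/L.
t_c = (1/0.2520) ln[(0.542/0.290)(1 − 1.937×0.2520/(0.290×35.96))] = 3.968 × ln(1.781) = 2.291 d.
D_c = (0.290/0.542) × 35.96 × e^(−0.290×2.291) = 0.5351 × 35.96 × 0.5145 = 9.900 mg/L.
Minimum DO = 10.2 − 9.900 = 0.3004 mg/L.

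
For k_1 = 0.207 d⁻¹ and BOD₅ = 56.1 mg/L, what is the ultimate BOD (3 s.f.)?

L₀ ≈ 87.0 mg/L

BOD₅ = L₀(1 − e^(−5k_1)) ⇒ L₀ = BOD₅ / (1 − e^(−5×0.207))
= 56.1 / (1 − 0.3552) = 56.1 / 0.6448 = 87.01 mg/L.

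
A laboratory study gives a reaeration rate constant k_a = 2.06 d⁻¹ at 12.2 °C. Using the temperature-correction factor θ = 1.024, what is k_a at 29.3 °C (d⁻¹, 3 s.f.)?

k_a ≈ 3.09 d⁻¹

k_a(T₂) = k_a(T₁) · θ^(T₂−T₁) = 2.06 × 1.024^(29.3−12.2)
= 2.06 × 1.024^17.1 = 2.06 × 1.500 = 3.090 d⁻¹.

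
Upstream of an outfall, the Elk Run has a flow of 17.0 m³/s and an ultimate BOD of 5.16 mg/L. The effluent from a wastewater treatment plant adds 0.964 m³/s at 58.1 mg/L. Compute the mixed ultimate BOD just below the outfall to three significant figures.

8.00 mg/L

Flow-weighted mixing: C = (Q_r C_r + Q_w C_w)/(Q_r + Q_w)
= (17.0×5.16 + 0.964×58.1)/(17.0 + 0.964) = 143.7/17.96 = 8.001 mg/L.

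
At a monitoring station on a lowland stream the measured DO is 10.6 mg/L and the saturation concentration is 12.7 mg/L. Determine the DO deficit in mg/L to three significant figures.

D ≈ 2.10 mg/L

D = C_s − C = 12.7 − 10.6 = 2.10 mg/L.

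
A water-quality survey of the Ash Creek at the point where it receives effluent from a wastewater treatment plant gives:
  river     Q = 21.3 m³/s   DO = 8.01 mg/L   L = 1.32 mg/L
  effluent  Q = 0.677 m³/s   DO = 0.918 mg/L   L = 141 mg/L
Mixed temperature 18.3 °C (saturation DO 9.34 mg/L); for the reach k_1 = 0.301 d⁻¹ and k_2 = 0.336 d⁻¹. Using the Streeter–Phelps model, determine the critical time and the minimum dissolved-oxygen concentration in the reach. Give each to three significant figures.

t_c ≈ 2.21 d; minimum DO ≈ 6.75 mg/L

Mixed DO = (21.3×8.01 + 0.677×0.918)/(21.3+0.677) = 171.2/21.98 = 7.792 mg/L.
Mixed L₀ = (21.3×1.32 + 0.677×141)/(21.98) = 123.6/21.98 = 5.623 mg/L.
Initial deficit D₀ = C_s − DO₀ = 9.34 − 7.792 = 1.548 mg/L.
t_c = (1/0.03500) ln[(0.336/0.301)(1 − 1.548×0.03500/(0.301×5.623))] = 28.57 × ln(1.081) = 2.213 d.
D_c = (0.301/0.336) × 5.623 × e^(−0.301×2.213) = 0.8958 × 5.623 × 0.5137 = 2.588 mg/L.
Minimum DO = 9.34 − 2.588 = 6.752 mg/L.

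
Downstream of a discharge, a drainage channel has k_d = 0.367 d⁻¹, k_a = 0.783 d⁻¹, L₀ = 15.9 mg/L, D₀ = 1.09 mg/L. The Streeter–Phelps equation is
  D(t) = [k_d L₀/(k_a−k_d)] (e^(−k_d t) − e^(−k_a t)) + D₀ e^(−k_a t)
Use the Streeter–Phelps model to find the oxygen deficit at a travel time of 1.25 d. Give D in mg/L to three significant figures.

D ≈ 4.00 mg/L

k_d L₀/(k_a−k_d) = 0.367×15.9/(0.783−0.367) = 5.835/0.4160 = 14.03 mg/L.
e^(−k_d t) = e^(−0.367×1.250) = 0.6321; e^(−k_a t) = e^(−0.783×1.250) = 0.3758.
D = 14.03 × (0.6321 − 0.3758) + 1.09 × 0.3758 = 3.595 + 0.4096 = 4.005 mg/L.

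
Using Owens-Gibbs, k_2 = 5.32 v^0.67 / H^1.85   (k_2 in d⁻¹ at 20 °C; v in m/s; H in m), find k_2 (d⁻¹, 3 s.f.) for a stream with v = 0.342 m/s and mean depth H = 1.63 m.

k_2 = 5.32 × 0.342^0.67 / 1.63^1.85 = 5.32 × 0.4873 / 2.469 = 1.050 d⁻¹.

k_2 ≈ 1.05 d⁻¹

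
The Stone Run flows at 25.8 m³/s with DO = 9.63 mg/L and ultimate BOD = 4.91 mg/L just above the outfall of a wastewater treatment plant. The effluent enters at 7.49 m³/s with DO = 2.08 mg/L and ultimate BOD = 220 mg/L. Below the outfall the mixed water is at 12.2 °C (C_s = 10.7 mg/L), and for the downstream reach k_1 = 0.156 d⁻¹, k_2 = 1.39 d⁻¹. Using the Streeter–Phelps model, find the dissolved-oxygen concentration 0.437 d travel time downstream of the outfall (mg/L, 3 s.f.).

Mixed DO = (25.8×9.63 + 7.49×2.08)/(25.8+7.49) = 264.0/33.29 = 7.931 mg/L.
Mixed L₀ = (25.8×4.91 + 7.49×220)/(33.29) = 1774/33.29 = 53.30 mg/L.
Initial deficit D₀ = C_s − DO₀ = 10.7 − 7.931 = 2.769 mg/L.
D(0.437) = [0.156×53.30/(1.39−0.156)](e^(−0.156×0.437) − e^(−1.39×0.437)) + 2.769 e^(−1.39×0.437)
= 6.739 × (0.9341 − 0.5447) + 2.769 × 0.5447 = 4.132 mg/L.
DO = 10.7 − 4.132 = 6.568 mg/L.

DO ≈ 6.57 mg/L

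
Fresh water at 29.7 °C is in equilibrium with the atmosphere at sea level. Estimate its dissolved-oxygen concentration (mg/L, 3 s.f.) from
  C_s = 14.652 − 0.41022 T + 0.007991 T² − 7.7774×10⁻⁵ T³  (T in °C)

C_s = 14.652 − 0.41022×29.7 + 0.007991×29.7² − 7.7774×10⁻⁵×29.7³ = 7.480 mg/L.

C_s ≈ 7.48 mg/L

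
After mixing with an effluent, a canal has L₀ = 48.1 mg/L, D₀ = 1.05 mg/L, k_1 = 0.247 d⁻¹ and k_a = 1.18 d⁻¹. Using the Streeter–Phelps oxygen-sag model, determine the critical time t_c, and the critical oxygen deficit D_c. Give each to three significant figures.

t_c = [1/(k_a−k_1)] ln[(k_a/k_1)(1 − D₀(k_a−k_1)/(k_1 L₀))]
= [1/(1.18−0.247)] ln[(1.18/0.247)(1 − 1.05×0.9330/(0.247×48.1))]
= (1/0.9330) ln[4.777 × 0.9175] = 1.072 × ln(4.383) = 1.072 × 1.478 = 1.584 d.
D_c = (k_1/k_a) L₀ e^(−k_1 t_c) = (0.247/1.18) × 48.1 × e^(−0.247×1.584) = 0.2093 × 48.1 × 0.6762 = 6.808 mg/L.

t_c ≈ 1.58 d; D_c ≈ 6.81 mg/L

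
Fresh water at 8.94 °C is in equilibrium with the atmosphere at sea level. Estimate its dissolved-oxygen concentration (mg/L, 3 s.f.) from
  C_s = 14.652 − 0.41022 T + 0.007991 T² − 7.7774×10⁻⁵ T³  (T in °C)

C_s = 14.652 − 0.41022×8.94 + 0.007991×8.94² − 7.7774×10⁻⁵×8.94³ = 11.57 mg/L.

C_s ≈ 11.6 mg/L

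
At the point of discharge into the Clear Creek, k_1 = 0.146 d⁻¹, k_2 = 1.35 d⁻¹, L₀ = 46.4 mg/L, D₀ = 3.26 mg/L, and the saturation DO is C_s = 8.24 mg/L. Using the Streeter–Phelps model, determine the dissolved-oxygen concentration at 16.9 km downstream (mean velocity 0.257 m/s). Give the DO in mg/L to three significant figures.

Travel time t = x/v = 16.9 km / (0.257 m/s) = 16900 m / 0.257 m/s = 65760 s = 0.7611 d.
k_1 L₀/(k_2−k_1) = 0.146×46.4/(1.35−0.146) = 6.774/1.204 = 5.627 mg/L.
e^(−k_1 t) = e^(−0.146×0.7611) = 0.8948; e^(−k_2 t) = e^(−1.35×0.7611) = 0.3579.
D = 5.627 × (0.8948 − 0.3579) + 3.26 × 0.3579 = 3.021 + 1.167 = 4.188 mg/L.
DO = C_s − D = 8.24 − 4.188 = 4.052 mg/L.

DO ≈ 4.05 mg/L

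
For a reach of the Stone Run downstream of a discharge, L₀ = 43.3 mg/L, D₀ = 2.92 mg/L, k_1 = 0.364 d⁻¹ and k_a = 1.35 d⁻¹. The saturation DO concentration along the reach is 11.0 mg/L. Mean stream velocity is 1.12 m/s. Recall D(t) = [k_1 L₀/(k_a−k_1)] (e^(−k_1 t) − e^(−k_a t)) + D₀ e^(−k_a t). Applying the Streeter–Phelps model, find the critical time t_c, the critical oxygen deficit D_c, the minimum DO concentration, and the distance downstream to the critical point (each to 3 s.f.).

t_c ≈ 1.12 d; D_c ≈ 7.75 mg/L; min DO ≈ 3.25 mg/L; x_c ≈ 109 km

With k_a/k_1 = 3.709 and 1 − D₀(k_a−k_1)/(k_1 L₀) = 0.8173,
t_c = ln(3.709 × 0.8173) / (1.35 − 0.364) = ln(3.031) / 0.9860 = 1.109/0.9860 = 1.125 d.
D_c = (k_1/k_a) L₀ e^(−k_1 t_c) = (0.364/1.35) × 43.3 × e^(−0.364×1.125) = 0.2696 × 43.3 × 0.6640 = 7.753 mg/L.
Minimum DO = C_s − D_c = 11.0 − 7.753 = 3.247 mg/L.
x_c = v t_c = 1.12 m/s × 1.125 d × 86400 s/d = 108800 m ≈ 109 km.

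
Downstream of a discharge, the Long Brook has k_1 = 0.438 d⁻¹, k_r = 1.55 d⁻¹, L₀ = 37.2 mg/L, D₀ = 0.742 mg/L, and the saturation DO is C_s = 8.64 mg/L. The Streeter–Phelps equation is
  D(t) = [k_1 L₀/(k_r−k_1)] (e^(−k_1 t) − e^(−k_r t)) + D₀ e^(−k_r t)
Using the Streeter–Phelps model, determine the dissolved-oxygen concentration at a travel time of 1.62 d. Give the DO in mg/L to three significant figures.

k_1 L₀/(k_r−k_1) = 0.438×37.2/(1.55−0.438) = 16.29/1.112 = 14.65 mg/L.
e^(−k_1 t) = e^(−0.438×1.620) = 0.4919; e^(−k_r t) = e^(−1.55×1.620) = 0.08119.
D = 14.65 × (0.4919 − 0.08119) + 0.742 × 0.08119 = 6.017 + 0.06024 = 6.078 mg/L.
DO = C_s − D = 8.64 − 6.078 = 2.562 mg/L.

DO ≈ 2.56 mg/L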